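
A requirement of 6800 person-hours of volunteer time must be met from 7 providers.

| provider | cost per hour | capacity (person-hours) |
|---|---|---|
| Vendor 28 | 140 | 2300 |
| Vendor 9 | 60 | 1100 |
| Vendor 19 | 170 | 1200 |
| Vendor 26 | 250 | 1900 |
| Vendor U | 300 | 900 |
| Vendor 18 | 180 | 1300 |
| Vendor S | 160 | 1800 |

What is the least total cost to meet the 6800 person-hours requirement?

Cheapest first:
Vendor 9 (60): use full 1100 ; 5700 person-hours to go.
Vendor 28 (140): use full 2300 ; 3400 person-hours to go.
Vendor S (160): use full 1800 ; 1600 person-hours to go.
Vendor 19 (170): use full 1200 ; 400 person-hours to go.
Vendor 18 (180): take the remaining 400 ; done.
Vendor 26, Vendor U: unused.
Cost = 1100×60 + 2300×140 + 1800×160 + 1200×170 + 400×180 = 952000.

952000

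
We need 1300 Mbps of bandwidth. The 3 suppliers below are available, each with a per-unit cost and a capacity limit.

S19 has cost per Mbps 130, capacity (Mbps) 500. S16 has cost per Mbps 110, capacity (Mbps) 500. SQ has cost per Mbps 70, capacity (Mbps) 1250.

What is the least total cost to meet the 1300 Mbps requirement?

93000

Fill from the cheapest supplier first.
SQ at 70: take all 1250 Mbps — 50 still needed.
Take 50 from S16 at 110 to finish.
S19: unused.
Cost = 1250×70 + 50×110 = 93000.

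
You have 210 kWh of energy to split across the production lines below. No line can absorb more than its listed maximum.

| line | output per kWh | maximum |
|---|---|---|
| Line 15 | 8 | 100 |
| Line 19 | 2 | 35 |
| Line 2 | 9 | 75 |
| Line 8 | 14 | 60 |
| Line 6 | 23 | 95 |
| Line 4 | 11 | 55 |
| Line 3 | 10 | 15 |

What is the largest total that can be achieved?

Rank by output per kWh: Line 6 23 > Line 8 14 > Line 4 11 > Line 3 10 > Line 2 9 > Line 15 8 > Line 19 2.
Give Line 6 95 to hit its cap of 95 — 115 left.
Line 8 takes 60 to reach its cap of 60 — 55 left.
Give Line 4 55 to hit its cap of 55 — 0 left.
Total = 14×60 + 23×95 + 11×55 = 3630.

3630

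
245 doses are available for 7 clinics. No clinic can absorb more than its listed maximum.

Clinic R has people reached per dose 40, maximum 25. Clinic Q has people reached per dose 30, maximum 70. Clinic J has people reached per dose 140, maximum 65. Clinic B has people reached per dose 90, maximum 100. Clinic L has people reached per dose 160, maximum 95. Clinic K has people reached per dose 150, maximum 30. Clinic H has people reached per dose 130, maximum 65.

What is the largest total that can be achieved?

Highest people reached per dose first: Clinic L 160 > Clinic K 150 > Clinic J 140 > Clinic H 130 > Clinic B 90 > Clinic R 40 > Clinic Q 30.
Give Clinic L 95 to hit its cap of 95 — 150 left.
Give Clinic K 30 to hit its cap of 30 — 120 left.
Give Clinic J 65 to hit its cap of 65 — 55 left.
Only 55 left; Clinic H takes them to reach 55.
Total = 140×65 + 160×95 + 150×30 + 130×55 = 35950.

35950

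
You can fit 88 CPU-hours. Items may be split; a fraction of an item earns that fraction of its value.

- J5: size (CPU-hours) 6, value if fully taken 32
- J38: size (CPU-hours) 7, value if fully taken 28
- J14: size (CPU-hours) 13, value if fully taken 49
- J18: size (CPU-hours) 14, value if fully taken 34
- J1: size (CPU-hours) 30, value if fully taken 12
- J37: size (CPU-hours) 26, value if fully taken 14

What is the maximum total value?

Sort by value density: J5 32/6≈5.33, J38 28/7≈4, J14 49/13≈3.77, J18 34/14≈2.43, J37 14/26≈0.538, J1 12/30≈0.4.
J5: take in full, 6 CPU-hours for value 32 ; 82 left.
Take all of J38 (7 CPU-hours, value 28) ; 75 CPU-hours left.
Take all of J14 (13 CPU-hours, value 49) ; 62 CPU-hours left.
Take all of J18 (14 CPU-hours, value 34) ; 48 CPU-hours left.
All 26 CPU-hours of J37 fit (value 14) ; 22 remain.
Only 22 CPU-hours remain; take 22/30 of J1 for value 12×22/30 = 8.8.
Total value = 165.8.

165.8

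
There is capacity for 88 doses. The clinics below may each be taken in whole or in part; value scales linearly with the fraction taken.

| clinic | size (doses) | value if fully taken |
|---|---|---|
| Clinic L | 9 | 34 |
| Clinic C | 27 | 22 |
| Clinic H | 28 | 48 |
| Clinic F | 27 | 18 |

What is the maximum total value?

Rank by value-to-size ratio: Clinic L 34/9≈3.78, Clinic H 48/28≈1.71, Clinic C 22/27≈0.815, Clinic F 18/27≈0.667.
Clinic L: take in full, 9 doses for value 34 ; 79 left.
Take all of Clinic H (28 doses, value 48) ; 51 doses left.
All 27 doses of Clinic C fit (value 22) ; 24 remain.
24 doses left: a 24/27 share of Clinic F gives 18×24/27 = 16.
Total value = 120.

120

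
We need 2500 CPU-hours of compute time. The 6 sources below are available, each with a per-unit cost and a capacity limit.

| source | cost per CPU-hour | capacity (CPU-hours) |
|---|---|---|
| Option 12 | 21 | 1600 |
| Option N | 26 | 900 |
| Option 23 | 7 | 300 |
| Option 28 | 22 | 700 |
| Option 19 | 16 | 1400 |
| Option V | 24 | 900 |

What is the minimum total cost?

41300

Cheapest first:
Option 23 at 7: take all 300 CPU-hours → 2200 still needed.
Take 1400 from Option 19 at 16 → need 800 more.
Take 800 from Option 12 at 21 to finish.
Option 28, Option V, Option N: unused.
Cost = 300×7 + 1400×16 + 800×21 = 41300.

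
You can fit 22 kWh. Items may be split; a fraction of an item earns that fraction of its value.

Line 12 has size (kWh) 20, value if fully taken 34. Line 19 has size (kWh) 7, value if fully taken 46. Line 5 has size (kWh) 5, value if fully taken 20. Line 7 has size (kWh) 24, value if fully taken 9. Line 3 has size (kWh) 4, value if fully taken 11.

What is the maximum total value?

87.2

Rank by value-to-size ratio: Line 19 46/7≈6.57, Line 5 20/5≈4, Line 3 11/4≈2.75, Line 12 34/20≈1.7, Line 7 9/24≈0.375.
Line 19: take in full, 7 kWh for value 46 → 15 left.
All 5 kWh of Line 5 fit (value 20) → 10 remain.
Line 3: take in full, 4 kWh for value 11 → 6 left.
Only 6 kWh remain; take 6/20 of Line 12 for value 34×6/20 = 10.2.
Total value = 87.2.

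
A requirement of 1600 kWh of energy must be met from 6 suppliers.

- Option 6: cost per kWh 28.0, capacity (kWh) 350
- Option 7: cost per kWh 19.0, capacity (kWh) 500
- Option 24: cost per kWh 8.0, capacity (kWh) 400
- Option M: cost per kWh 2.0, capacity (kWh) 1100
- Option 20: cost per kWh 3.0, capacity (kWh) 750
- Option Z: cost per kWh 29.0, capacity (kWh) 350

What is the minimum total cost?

3700

Fill from the cheapest supplier first.
Take 1100 from Option M at 2.0 ; need 500 more.
Option 20 (3.0): take the remaining 500 ; done.
Option 24, Option 7, Option 6, Option Z: unused.
Cost = 1100×2.0 + 500×3.0 = 3700.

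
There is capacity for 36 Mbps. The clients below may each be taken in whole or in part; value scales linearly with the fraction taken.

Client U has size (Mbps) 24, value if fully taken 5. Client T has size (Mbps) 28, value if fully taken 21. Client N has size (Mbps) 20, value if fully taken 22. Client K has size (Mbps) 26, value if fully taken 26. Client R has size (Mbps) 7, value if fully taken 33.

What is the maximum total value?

64

Sort by value density: Client R 33/7≈4.71, Client N 22/20≈1.1, Client K 26/26≈1, Client T 21/28≈0.75, Client U 5/24≈0.208.
Take all of Client R (7 Mbps, value 33) ; 29 Mbps left.
Take all of Client N (20 Mbps, value 22) ; 9 Mbps left.
9 Mbps left: a 9/26 share of Client K gives 26×9/26 = 9.
Total value = 64.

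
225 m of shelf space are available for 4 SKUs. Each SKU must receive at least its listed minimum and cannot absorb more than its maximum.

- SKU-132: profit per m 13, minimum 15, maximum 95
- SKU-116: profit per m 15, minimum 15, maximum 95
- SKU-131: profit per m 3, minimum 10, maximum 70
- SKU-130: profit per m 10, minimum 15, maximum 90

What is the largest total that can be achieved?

2940

Meeting every minimum uses 15+15+10+15 = 55 m, leaving 170.
Order the SKUs by profit per m: SKU-116 15 > SKU-132 13 > SKU-130 10 > SKU-131 3.
Give SKU-116 80 more to hit its cap of 95 → 90 left.
Give SKU-132 80 more to hit its cap of 95 → 10 left.
SKU-130 has room for 75 more but only 10 remain, so it gets 25.
Total = 13×95 + 15×95 + 3×10 + 10×25 = 2940.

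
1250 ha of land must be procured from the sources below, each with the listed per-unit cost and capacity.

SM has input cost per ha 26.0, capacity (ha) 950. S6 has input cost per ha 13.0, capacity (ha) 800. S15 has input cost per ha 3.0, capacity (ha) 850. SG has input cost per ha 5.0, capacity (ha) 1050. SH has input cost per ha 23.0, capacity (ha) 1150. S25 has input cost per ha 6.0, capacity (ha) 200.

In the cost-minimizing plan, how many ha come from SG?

400

Cheapest first:
S15 (3.0): use full 850 → 400 ha to go.
SG (5.0): take the remaining 400 → done.
S25, S6, SH, SM: unused.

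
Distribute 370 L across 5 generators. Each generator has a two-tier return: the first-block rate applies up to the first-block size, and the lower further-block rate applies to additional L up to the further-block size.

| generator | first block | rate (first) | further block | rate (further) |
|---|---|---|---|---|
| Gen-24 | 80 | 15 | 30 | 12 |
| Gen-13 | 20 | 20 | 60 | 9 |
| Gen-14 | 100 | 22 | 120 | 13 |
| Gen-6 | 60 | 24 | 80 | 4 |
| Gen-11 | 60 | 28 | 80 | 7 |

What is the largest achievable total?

7570

Treat each block as its own option and order by rate: Gen-11/first 28 > Gen-6/first 24 > Gen-14/first 22 > Gen-13/first 20 > Gen-24/first 15 > Gen-14/second 13 > Gen-24/second 12 > Gen-13/second 9 > Gen-11/second 7 > Gen-6/second 4.
Gen-11/first (28): +60 → 310 left.
Fill Gen-6 first block (60 at 24) → 250 left.
Gen-14/first (22): +100 → 150 left.
Gen-13/first (20): +20 → 130 left.
Gen-24 first at 15: fill all 80 → 50 left.
Gen-14 second at 13: only 50 left, fill 50.
Total = 28×60 + 24×60 + 22×100 + 20×20 + 15×80 + 13×50 = 7570.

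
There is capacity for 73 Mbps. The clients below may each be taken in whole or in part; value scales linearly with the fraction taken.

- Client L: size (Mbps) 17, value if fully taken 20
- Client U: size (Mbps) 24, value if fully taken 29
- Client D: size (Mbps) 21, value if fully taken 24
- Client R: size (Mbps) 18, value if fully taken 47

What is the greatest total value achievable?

112

Best value per unit of size first: Client R 47/18≈2.61, Client U 29/24≈1.21, Client L 20/17≈1.18, Client D 24/21≈1.14.
All 18 Mbps of Client R fit (value 47) — 55 remain.
Take all of Client U (24 Mbps, value 29) — 31 Mbps left.
Take all of Client L (17 Mbps, value 20) — 14 Mbps left.
Only 14 Mbps remain; take 14/21 of Client D for value 24×14/21 = 16.
Total value = 112.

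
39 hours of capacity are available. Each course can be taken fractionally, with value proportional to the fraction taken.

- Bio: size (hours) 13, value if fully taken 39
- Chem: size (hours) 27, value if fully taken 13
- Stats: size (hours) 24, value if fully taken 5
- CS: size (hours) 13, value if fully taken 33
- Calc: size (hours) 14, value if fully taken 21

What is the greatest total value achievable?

Sort by value density: Bio 39/13≈3, CS 33/13≈2.54, Calc 21/14≈1.5, Chem 13/27≈0.481, Stats 5/24≈0.208.
Bio: take in full, 13 hours for value 39 ; 26 left.
All 13 hours of CS fit (value 33) ; 13 remain.
Only 13 hours remain; take 13/14 of Calc for value 21×13/14 = 19.5.
Total value = 91.5.

91.5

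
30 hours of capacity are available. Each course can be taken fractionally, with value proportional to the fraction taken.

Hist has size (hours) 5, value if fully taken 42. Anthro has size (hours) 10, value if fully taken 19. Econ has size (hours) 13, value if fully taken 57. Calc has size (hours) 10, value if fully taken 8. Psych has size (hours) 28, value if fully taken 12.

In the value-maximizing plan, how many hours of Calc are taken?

Rank by value-to-size ratio: Hist 42/5≈8.4, Econ 57/13≈4.38, Anthro 19/10≈1.9, Calc 8/10≈0.8, Psych 12/28≈0.429.
All 5 hours of Hist fit (value 42) ; 25 remain.
Econ: take in full, 13 hours for value 57 ; 12 left.
Take all of Anthro (10 hours, value 19) ; 2 hours left.
Only 2 hours remain; take 2/10 of Calc for value 8×2/10 = 1.6.

2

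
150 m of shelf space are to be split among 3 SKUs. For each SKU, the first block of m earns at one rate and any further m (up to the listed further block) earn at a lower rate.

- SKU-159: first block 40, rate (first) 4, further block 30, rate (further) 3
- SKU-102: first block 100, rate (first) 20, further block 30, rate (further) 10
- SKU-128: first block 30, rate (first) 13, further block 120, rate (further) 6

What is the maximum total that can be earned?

2590

Order all 6 blocks by rate: SKU-102/T1 20 > SKU-128/T1 13 > SKU-102/T2 10 > SKU-128/T2 6 > SKU-159/T1 4 > SKU-159/T2 3.
SKU-102 T1 at 20: fill all 100 — 50 left.
SKU-128 T1 at 13: fill all 30 — 20 left.
SKU-102/T2: +20 of 30 at 10; pool empty.
Total = 20×100 + 13×30 + 10×20 = 2590.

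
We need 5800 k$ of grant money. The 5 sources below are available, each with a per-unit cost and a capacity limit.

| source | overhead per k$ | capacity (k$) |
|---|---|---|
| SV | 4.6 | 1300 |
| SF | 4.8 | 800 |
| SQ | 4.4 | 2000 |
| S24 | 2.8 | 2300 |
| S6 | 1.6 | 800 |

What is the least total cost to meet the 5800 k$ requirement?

19740

Use sources in increasing cost order.
S6 (1.6): use full 800 ; 5000 k$ to go.
Take 2300 from S24 at 2.8 ; need 2700 more.
SQ at 4.4: take all 2000 k$ ; 700 still needed.
Take 700 from SV at 4.6 to finish.
SF: unused.
Cost = 800×1.6 + 2300×2.8 + 2000×4.4 + 700×4.6 = 19740.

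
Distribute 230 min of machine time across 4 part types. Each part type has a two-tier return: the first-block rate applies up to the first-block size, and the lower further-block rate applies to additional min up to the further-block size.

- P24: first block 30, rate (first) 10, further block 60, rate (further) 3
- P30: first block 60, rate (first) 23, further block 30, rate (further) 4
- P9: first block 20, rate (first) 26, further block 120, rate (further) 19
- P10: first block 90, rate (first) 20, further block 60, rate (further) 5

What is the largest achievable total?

Order all 8 blocks by rate: P9/T1 26 > P30/T1 23 > P10/T1 20 > P9/T2 19 > P24/T1 10 > P10/T2 5 > P30/T2 4 > P24/T2 3.
P9 T1 at 26: fill all 20 ; 210 left.
P30/T1 (23): +60 ; 150 left.
P10/T1 (20): +90 ; 60 left.
P9/T2: +60 of 120 at 19; pool empty.
Total = 26×20 + 23×60 + 20×90 + 19×60 = 4840.

4840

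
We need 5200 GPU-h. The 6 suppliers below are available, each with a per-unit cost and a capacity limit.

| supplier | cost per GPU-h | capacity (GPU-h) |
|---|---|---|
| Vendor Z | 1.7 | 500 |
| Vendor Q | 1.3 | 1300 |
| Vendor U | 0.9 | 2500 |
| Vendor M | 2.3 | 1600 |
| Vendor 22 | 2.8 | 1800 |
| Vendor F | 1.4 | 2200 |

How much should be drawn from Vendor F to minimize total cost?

1400

Fill from the cheapest supplier first.
Take 2500 from Vendor U at 0.9 ; need 2700 more.
Vendor Q (1.3): use full 1300 ; 1400 GPU-h to go.
Take 1400 from Vendor F at 1.4 to finish.
Vendor Z, Vendor M, Vendor 22: unused.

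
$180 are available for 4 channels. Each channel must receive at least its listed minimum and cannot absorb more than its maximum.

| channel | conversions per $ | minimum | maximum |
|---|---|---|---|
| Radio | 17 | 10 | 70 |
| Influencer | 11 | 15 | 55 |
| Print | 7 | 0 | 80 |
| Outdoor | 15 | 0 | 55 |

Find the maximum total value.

Meeting every minimum uses 10+15+0+0 = 25 $, leaving 155.
Rank by conversions per $: Radio 17 > Outdoor 15 > Influencer 11 > Print 7.
Give Radio 60 more to hit its cap of 70 → 95 left.
Outdoor takes 55 more to reach its cap of 55 → 40 left.
Influencer: +40 to 55 (cap) → 0 left.
Total = 17×70 + 11×55 + 15×55 = 2620.

2620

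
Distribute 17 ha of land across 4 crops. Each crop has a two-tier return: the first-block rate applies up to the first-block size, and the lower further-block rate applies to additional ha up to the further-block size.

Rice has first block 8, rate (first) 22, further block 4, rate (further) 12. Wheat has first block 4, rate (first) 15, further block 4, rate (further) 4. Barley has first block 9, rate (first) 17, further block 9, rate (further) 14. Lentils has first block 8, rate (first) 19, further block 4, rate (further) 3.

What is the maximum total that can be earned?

Rank every tier by rate: Rice/tier1 22 > Lentils/tier1 19 > Barley/tier1 17 > Wheat/tier1 15 > Barley/tier2 14 > Rice/tier2 12 > Wheat/tier2 4 > Lentils/tier2 3.
Rice/tier1 (22): +8 → 9 left.
Lentils tier1 at 19: fill all 8 → 1 left.
1 remain; put them into Barley tier1 at 17.
Total = 22×8 + 19×8 + 17×1 = 345.

345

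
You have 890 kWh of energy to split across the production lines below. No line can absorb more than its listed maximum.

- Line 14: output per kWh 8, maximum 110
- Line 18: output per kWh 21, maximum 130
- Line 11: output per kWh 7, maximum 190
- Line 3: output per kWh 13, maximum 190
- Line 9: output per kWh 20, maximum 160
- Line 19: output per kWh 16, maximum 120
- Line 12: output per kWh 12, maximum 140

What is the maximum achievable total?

13160

Rank by output per kWh: Line 18 21 > Line 9 20 > Line 19 16 > Line 3 13 > Line 12 12 > Line 14 8 > Line 11 7.
Line 18: +130 to 130 (cap) → 760 left.
Give Line 9 160 to hit its cap of 160 → 600 left.
Line 19: +120 to 120 (cap) → 480 left.
Line 3: +190 to 190 (cap) → 290 left.
Line 12: +140 to 140 (cap) → 150 left.
Line 14: +110 to 110 (cap) → 40 left.
Only 40 left; Line 11 takes them to reach 40.
Total = 8×110 + 21×130 + 7×40 + 13×190 + 20×160 + 16×120 + 12×140 = 13160.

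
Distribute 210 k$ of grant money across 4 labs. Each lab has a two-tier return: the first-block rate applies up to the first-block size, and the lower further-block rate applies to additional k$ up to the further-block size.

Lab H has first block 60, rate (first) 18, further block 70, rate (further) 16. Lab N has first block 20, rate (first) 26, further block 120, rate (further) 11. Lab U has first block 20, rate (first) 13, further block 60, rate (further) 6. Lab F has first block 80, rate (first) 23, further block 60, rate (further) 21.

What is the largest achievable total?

Order all 8 blocks by rate: Lab N/T1 26 > Lab F/T1 23 > Lab F/T2 21 > Lab H/T1 18 > Lab H/T2 16 > Lab U/T1 13 > Lab N/T2 11 > Lab U/T2 6.
Lab N/T1 (26): +20 ; 190 left.
Lab F T1 at 23: fill all 80 ; 110 left.
Lab F T2 at 21: fill all 60 ; 50 left.
Lab H T1 at 18: only 50 left, fill 50.
Total = 26×20 + 23×80 + 21×60 + 18×50 = 4520.

4520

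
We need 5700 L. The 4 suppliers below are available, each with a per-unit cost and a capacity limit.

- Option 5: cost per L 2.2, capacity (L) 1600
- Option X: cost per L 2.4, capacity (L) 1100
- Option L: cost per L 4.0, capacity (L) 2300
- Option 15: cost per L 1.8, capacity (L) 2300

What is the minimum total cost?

Fill from the cheapest supplier first.
Take 2300 from Option 15 at 1.8 ; need 3400 more.
Take 1600 from Option 5 at 2.2 ; need 1800 more.
Option X (2.4): use full 1100 ; 700 L to go.
Option L (4.0): take the remaining 700 ; done.
Cost = 2300×1.8 + 1600×2.2 + 1100×2.4 + 700×4.0 = 13100.

13100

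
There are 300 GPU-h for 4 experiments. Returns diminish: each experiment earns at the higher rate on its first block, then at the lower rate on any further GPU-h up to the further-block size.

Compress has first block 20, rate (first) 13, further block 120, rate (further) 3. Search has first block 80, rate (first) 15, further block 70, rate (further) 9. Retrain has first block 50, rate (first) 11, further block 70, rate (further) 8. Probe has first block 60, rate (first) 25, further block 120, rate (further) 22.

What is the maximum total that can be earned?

Treat each block as its own option and order by rate: Probe/first 25 > Probe/second 22 > Search/first 15 > Compress/first 13 > Retrain/first 11 > Search/second 9 > Retrain/second 8 > Compress/second 3.
Fill Probe first block (60 at 25) → 240 left.
Probe second at 22: fill all 120 → 120 left.
Fill Search first block (80 at 15) → 40 left.
Fill Compress first block (20 at 13) → 20 left.
Retrain first at 11: only 20 left, fill 20.
Total = 25×60 + 22×120 + 15×80 + 13×20 + 11×20 = 5820.

5820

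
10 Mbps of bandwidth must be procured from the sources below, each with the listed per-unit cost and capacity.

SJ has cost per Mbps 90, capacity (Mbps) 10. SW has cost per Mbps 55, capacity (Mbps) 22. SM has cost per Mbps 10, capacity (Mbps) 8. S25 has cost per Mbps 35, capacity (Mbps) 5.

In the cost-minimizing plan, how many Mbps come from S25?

2

Fill from the cheapest source first.
Take 8 from SM at 10 → need 2 more.
S25 (35): take the remaining 2 → done.
SW, SJ: unused.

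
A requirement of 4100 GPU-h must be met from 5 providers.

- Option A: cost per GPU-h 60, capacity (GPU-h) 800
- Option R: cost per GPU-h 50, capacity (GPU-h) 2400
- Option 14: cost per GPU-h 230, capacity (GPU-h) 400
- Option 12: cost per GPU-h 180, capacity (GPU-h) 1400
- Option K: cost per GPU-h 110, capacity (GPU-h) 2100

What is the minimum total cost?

267000

Fill from the cheapest provider first.
Option R at 50: take all 2400 GPU-h — 1700 still needed.
Option A at 60: take all 800 GPU-h — 900 still needed.
Take 900 from Option K at 110 to finish.
Option 12, Option 14: unused.
Cost = 2400×50 + 800×60 + 900×110 = 267000.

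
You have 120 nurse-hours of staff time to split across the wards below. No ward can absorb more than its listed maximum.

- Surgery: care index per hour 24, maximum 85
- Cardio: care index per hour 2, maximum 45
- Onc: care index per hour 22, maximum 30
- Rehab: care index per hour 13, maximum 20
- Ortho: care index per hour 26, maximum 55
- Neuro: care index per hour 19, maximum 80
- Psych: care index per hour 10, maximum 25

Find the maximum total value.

2990

Order the wards by care index per hour: Ortho 26 > Surgery 24 > Onc 22 > Neuro 19 > Rehab 13 > Psych 10 > Cardio 2.
Ortho: +55 to 55 (cap) → 65 left.
Surgery has room for 85 but only 65 remain, so it gets 65.
Total = 24×65 + 26×55 = 2990.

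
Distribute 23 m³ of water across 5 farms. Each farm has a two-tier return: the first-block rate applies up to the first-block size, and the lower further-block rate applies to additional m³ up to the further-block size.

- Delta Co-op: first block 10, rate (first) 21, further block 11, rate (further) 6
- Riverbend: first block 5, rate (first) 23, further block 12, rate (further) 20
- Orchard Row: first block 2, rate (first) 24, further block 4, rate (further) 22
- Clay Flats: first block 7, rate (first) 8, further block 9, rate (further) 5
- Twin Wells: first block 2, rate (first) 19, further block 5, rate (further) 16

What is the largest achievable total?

Order all 10 blocks by rate: Orchard Row/T1 24 > Riverbend/T1 23 > Orchard Row/T2 22 > Delta Co-op/T1 21 > Riverbend/T2 20 > Twin Wells/T1 19 > Twin Wells/T2 16 > Clay Flats/T1 8 > Delta Co-op/T2 6 > Clay Flats/T2 5.
Fill Orchard Row T1 block (2 at 24) → 21 left.
Riverbend T1 at 23: fill all 5 → 16 left.
Orchard Row/T2 (22): +4 → 12 left.
Fill Delta Co-op T1 block (10 at 21) → 2 left.
2 remain; put them into Riverbend T2 at 20.
Total = 24×2 + 23×5 + 22×4 + 21×10 + 20×2 = 501.

501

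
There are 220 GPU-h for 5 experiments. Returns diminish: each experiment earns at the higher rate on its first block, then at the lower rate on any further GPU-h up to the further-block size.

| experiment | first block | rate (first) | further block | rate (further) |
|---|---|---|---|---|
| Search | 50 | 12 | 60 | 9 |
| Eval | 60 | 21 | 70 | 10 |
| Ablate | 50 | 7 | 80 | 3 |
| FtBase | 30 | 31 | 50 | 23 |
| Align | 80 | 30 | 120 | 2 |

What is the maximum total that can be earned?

Treat each block as its own option and order by rate: FtBase/T1 31 > Align/T1 30 > FtBase/T2 23 > Eval/T1 21 > Search/T1 12 > Eval/T2 10 > Search/T2 9 > Ablate/T1 7 > Ablate/T2 3 > Align/T2 2.
FtBase/T1 (31): +30 → 190 left.
Fill Align T1 block (80 at 30) → 110 left.
Fill FtBase T2 block (50 at 23) → 60 left.
Eval T1 at 21: fill all 60 → 0 left.
Total = 31×30 + 30×80 + 23×50 + 21×60 = 5740.

5740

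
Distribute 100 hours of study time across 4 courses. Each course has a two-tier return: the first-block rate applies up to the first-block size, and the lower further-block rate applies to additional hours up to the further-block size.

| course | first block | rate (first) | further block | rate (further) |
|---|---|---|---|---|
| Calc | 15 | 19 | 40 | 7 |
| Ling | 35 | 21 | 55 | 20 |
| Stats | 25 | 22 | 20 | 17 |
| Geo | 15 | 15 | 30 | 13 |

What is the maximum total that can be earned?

Rank every tier by rate: Stats/first 22 > Ling/first 21 > Ling/second 20 > Calc/first 19 > Stats/second 17 > Geo/first 15 > Geo/second 13 > Calc/second 7.
Stats first at 22: fill all 25 → 75 left.
Ling/first (21): +35 → 40 left.
Ling second at 20: only 40 left, fill 40.
Total = 22×25 + 21×35 + 20×40 = 2085.

2085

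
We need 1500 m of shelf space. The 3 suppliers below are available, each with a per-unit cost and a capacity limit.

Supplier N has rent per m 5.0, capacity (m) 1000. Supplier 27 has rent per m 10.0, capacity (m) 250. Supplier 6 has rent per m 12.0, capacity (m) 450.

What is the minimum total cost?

10500

Fill from the cheapest supplier first.
Supplier N at 5.0: take all 1000 m ; 500 still needed.
Take 250 from Supplier 27 at 10.0 ; need 250 more.
Take 250 from Supplier 6 at 12.0 to finish.
Cost = 1000×5.0 + 250×10.0 + 250×12.0 = 10500.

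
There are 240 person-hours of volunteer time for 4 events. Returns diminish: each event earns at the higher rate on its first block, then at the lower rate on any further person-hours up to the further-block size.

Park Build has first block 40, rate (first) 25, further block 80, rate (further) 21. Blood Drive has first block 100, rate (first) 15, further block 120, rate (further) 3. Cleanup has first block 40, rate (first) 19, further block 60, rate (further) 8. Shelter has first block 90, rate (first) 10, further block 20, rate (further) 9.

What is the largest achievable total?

Rank every tier by rate: Park Build/first 25 > Park Build/second 21 > Cleanup/first 19 > Blood Drive/first 15 > Shelter/first 10 > Shelter/second 9 > Cleanup/second 8 > Blood Drive/second 3.
Park Build first at 25: fill all 40 ; 200 left.
Park Build/second (21): +80 ; 120 left.
Cleanup first at 19: fill all 40 ; 80 left.
Blood Drive first at 15: only 80 left, fill 80.
Total = 25×40 + 21×80 + 19×40 + 15×80 = 4640.

4640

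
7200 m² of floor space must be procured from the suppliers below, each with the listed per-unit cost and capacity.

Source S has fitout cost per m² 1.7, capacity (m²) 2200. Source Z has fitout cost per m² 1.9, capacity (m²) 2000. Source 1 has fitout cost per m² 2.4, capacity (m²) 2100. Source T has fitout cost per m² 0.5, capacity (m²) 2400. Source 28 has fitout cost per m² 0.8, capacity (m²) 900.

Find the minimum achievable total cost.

Use suppliers in increasing cost order.
Source T (0.5): use full 2400 → 4800 m² to go.
Take 900 from Source 28 at 0.8 → need 3900 more.
Source S at 1.7: take all 2200 m² → 1700 still needed.
Take 1700 from Source Z at 1.9 to finish.
Source 1: unused.
Cost = 2400×0.5 + 900×0.8 + 2200×1.7 + 1700×1.9 = 8890.

8890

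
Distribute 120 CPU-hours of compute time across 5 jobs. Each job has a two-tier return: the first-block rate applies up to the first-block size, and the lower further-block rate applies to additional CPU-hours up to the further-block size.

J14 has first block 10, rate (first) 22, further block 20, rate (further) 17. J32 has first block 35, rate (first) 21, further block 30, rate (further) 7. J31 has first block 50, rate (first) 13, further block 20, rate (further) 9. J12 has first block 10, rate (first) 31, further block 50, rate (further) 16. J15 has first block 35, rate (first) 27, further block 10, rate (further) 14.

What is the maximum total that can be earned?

2710

Treat each block as its own option and order by rate: J12/tier1 31 > J15/tier1 27 > J14/tier1 22 > J32/tier1 21 > J14/tier2 17 > J12/tier2 16 > J15/tier2 14 > J31/tier1 13 > J31/tier2 9 > J32/tier2 7.
J12 tier1 at 31: fill all 10 — 110 left.
Fill J15 tier1 block (35 at 27) — 75 left.
J14/tier1 (22): +10 — 65 left.
J32 tier1 at 21: fill all 35 — 30 left.
Fill J14 tier2 block (20 at 17) — 10 left.
10 remain; put them into J12 tier2 at 16.
Total = 31×10 + 27×35 + 22×10 + 21×35 + 17×20 + 16×10 = 2710.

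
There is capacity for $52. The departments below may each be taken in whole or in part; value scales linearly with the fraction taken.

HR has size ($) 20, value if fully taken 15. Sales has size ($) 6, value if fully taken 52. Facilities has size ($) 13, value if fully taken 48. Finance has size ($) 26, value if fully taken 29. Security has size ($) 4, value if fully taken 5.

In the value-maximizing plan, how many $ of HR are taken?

3

Best value per unit of size first: Sales 52/6≈8.67, Facilities 48/13≈3.69, Security 5/4≈1.25, Finance 29/26≈1.12, HR 15/20≈0.75.
Sales: take in full, 6 $ for value 52 — 46 left.
All 13 $ of Facilities fit (value 48) — 33 remain.
All 4 $ of Security fit (value 5) — 29 remain.
Finance: take in full, 26 $ for value 29 — 3 left.
3 $ left: a 3/20 share of HR gives 15×3/20 = 2.25.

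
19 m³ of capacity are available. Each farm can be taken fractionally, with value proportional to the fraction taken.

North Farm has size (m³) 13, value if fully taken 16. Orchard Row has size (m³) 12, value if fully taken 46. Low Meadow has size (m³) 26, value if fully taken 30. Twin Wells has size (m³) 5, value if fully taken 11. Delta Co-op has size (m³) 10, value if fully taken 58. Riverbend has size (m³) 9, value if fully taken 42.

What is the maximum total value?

100

Sort by value density: Delta Co-op 58/10≈5.8, Riverbend 42/9≈4.67, Orchard Row 46/12≈3.83, Twin Wells 11/5≈2.2, North Farm 16/13≈1.23, Low Meadow 30/26≈1.15.
Delta Co-op: take in full, 10 m³ for value 58 — 9 left.
All 9 m³ of Riverbend fit (value 42) — 0 remain.
Total value = 100.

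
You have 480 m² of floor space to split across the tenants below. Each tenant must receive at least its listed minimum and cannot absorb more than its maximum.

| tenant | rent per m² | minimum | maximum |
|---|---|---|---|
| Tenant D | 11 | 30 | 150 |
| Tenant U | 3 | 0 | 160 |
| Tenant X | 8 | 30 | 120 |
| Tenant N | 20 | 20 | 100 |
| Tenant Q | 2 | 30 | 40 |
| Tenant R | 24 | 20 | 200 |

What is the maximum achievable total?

Meeting every minimum uses 30+0+30+20+30+20 = 130 m², leaving 350.
Highest rent per m² first: Tenant R 24 > Tenant N 20 > Tenant D 11 > Tenant X 8 > Tenant U 3 > Tenant Q 2.
Tenant R: +180 to 200 (cap) → 170 left.
Tenant N takes 80 more to reach its cap of 100 → 90 left.
Only 90 left; Tenant D takes them to reach 120.
Total = 11×120 + 8×30 + 20×100 + 2×30 + 24×200 = 8420.

8420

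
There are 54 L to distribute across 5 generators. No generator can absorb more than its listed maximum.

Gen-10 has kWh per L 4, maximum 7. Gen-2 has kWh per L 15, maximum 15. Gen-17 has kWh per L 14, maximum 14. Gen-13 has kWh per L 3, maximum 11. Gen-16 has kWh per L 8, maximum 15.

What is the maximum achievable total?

578

Rank by kWh per L: Gen-2 15 > Gen-17 14 > Gen-16 8 > Gen-10 4 > Gen-13 3.
Gen-2 takes 15 to reach its cap of 15 — 39 left.
Gen-17 takes 14 to reach its cap of 14 — 25 left.
Gen-16: +15 to 15 (cap) — 10 left.
Gen-10 takes 7 to reach its cap of 7 — 3 left.
Only 3 left; Gen-13 takes them to reach 3.
Total = 4×7 + 15×15 + 14×14 + 3×3 + 8×15 = 578.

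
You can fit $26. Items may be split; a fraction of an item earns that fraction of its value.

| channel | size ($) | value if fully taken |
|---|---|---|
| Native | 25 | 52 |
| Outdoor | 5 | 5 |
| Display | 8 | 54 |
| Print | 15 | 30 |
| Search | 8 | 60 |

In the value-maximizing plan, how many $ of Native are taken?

Best value per unit of size first: Search 60/8≈7.5, Display 54/8≈6.75, Native 52/25≈2.08, Print 30/15≈2, Outdoor 5/5≈1.
Take all of Search (8 $, value 60) ; 18 $ left.
Display: take in full, 8 $ for value 54 ; 10 left.
10 $ left: a 10/25 share of Native gives 52×10/25 = 20.8.

10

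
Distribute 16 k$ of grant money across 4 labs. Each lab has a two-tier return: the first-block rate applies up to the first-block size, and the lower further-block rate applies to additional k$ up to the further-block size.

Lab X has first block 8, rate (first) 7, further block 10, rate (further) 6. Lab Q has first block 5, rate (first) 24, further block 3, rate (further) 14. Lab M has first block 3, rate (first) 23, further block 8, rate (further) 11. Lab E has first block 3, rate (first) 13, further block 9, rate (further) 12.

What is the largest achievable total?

Treat each block as its own option and order by rate: Lab Q/T1 24 > Lab M/T1 23 > Lab Q/T2 14 > Lab E/T1 13 > Lab E/T2 12 > Lab M/T2 11 > Lab X/T1 7 > Lab X/T2 6.
Lab Q/T1 (24): +5 ; 11 left.
Lab M/T1 (23): +3 ; 8 left.
Lab Q T2 at 14: fill all 3 ; 5 left.
Fill Lab E T1 block (3 at 13) ; 2 left.
Lab E T2 at 12: only 2 left, fill 2.
Total = 24×5 + 23×3 + 14×3 + 13×3 + 12×2 = 294.

294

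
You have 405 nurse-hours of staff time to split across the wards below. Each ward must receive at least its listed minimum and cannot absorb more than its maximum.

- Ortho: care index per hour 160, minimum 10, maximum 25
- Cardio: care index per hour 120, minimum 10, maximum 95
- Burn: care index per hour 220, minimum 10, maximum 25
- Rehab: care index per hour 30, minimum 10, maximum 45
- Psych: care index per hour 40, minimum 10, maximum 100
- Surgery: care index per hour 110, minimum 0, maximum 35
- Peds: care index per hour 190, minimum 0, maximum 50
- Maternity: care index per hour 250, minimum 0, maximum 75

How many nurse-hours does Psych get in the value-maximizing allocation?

Meeting every minimum uses 10+10+10+10+10+0+0+0 = 50 nurse-hours, leaving 355.
Rank by care index per hour: Maternity 250 > Burn 220 > Peds 190 > Ortho 160 > Cardio 120 > Surgery 110 > Psych 40 > Rehab 30.
Maternity takes 75 more to reach its cap of 75 → 280 left.
Give Burn 15 more to hit its cap of 25 → 265 left.
Peds: +50 to 50 (cap) → 215 left.
Ortho: +15 to 25 (cap) → 200 left.
Cardio takes 85 more to reach its cap of 95 → 115 left.
Surgery takes 35 more to reach its cap of 35 → 80 left.
Only 80 left; Psych takes them to reach 90.

90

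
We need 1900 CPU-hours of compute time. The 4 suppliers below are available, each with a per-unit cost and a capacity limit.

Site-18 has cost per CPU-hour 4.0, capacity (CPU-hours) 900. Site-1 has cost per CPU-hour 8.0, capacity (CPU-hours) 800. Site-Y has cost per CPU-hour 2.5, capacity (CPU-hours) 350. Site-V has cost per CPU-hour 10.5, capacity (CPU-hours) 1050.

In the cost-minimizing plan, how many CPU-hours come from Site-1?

Use suppliers in increasing cost order.
Site-Y at 2.5: take all 350 CPU-hours ; 1550 still needed.
Site-18 (4.0): use full 900 ; 650 CPU-hours to go.
Site-1 (8.0): take the remaining 650 ; done.
Site-V: unused.

650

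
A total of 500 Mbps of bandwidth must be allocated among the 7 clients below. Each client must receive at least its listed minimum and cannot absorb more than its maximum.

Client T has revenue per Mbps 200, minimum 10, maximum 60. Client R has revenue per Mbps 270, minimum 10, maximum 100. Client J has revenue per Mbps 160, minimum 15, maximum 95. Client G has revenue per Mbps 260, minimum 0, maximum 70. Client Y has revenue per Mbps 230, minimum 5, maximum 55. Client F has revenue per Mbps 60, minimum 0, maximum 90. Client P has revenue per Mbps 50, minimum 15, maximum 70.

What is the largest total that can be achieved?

Meeting every minimum uses 10+10+15+0+5+0+15 = 55 Mbps, leaving 445.
Order the clients by revenue per Mbps: Client R 270 > Client G 260 > Client Y 230 > Client T 200 > Client J 160 > Client F 60 > Client P 50.
Client R takes 90 more to reach its cap of 100 → 355 left.
Client G takes 70 more to reach its cap of 70 → 285 left.
Client Y: +50 to 55 (cap) → 235 left.
Client T takes 50 more to reach its cap of 60 → 185 left.
Give Client J 80 more to hit its cap of 95 → 105 left.
Give Client F 90 more to hit its cap of 90 → 15 left.
Client P has room for 55 more but only 15 remain, so it gets 30.
Total = 200×60 + 270×100 + 160×95 + 260×70 + 230×55 + 60×90 + 50×30 = 91950.

91950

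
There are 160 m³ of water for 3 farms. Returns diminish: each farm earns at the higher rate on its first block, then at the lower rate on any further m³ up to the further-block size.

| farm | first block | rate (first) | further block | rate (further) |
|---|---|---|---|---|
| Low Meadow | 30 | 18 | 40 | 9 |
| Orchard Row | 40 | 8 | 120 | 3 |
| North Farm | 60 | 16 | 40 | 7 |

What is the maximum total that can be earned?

2100

Order all 6 blocks by rate: Low Meadow/tier1 18 > North Farm/tier1 16 > Low Meadow/tier2 9 > Orchard Row/tier1 8 > North Farm/tier2 7 > Orchard Row/tier2 3.
Low Meadow tier1 at 18: fill all 30 → 130 left.
North Farm/tier1 (16): +60 → 70 left.
Low Meadow tier2 at 9: fill all 40 → 30 left.
30 remain; put them into Orchard Row tier1 at 8.
Total = 18×30 + 16×60 + 9×40 + 8×30 = 2100.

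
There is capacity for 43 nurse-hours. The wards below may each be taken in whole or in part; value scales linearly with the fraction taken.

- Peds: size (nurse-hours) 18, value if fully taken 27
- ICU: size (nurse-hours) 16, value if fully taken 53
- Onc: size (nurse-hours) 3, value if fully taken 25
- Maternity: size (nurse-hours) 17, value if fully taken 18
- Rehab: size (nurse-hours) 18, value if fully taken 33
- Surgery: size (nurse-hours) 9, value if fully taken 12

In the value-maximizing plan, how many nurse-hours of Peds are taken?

6

Sort by value density: Onc 25/3≈8.33, ICU 53/16≈3.31, Rehab 33/18≈1.83, Peds 27/18≈1.5, Surgery 12/9≈1.33, Maternity 18/17≈1.06.
All 3 nurse-hours of Onc fit (value 25) → 40 remain.
All 16 nurse-hours of ICU fit (value 53) → 24 remain.
All 18 nurse-hours of Rehab fit (value 33) → 6 remain.
Fill the last 6 nurse-hours with part of Peds: 6/18 of it earns 9.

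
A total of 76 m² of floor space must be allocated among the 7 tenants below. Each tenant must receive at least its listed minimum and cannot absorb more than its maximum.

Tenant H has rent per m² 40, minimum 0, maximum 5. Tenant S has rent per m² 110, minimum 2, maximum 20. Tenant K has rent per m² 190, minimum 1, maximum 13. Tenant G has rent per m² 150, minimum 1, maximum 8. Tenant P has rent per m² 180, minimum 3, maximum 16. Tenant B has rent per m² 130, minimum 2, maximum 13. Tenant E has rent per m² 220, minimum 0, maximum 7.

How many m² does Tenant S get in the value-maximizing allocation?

19

Meeting every minimum uses 0+2+1+1+3+2+0 = 9 m², leaving 67.
Rank by rent per m²: Tenant E 220 > Tenant K 190 > Tenant P 180 > Tenant G 150 > Tenant B 130 > Tenant S 110 > Tenant H 40.
Tenant E: +7 to 7 (cap) → 60 left.
Tenant K: +12 to 13 (cap) → 48 left.
Tenant P: +13 to 16 (cap) → 35 left.
Tenant G takes 7 more to reach its cap of 8 → 28 left.
Tenant B: +11 to 13 (cap) → 17 left.
Tenant S: +17 (room for 18) → 19. Pool exhausted.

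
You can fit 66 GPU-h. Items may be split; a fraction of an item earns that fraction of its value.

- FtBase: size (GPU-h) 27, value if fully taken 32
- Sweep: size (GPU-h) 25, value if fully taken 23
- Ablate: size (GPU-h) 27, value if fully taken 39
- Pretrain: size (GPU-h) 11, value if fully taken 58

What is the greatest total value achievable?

129.92

Rank by value-to-size ratio: Pretrain 58/11≈5.27, Ablate 39/27≈1.44, FtBase 32/27≈1.19, Sweep 23/25≈0.92.
All 11 GPU-h of Pretrain fit (value 58) ; 55 remain.
Take all of Ablate (27 GPU-h, value 39) ; 28 GPU-h left.
Take all of FtBase (27 GPU-h, value 32) ; 1 GPU-h left.
1 GPU-h left: a 1/25 share of Sweep gives 23×1/25 = 0.92.
Total value = 129.92.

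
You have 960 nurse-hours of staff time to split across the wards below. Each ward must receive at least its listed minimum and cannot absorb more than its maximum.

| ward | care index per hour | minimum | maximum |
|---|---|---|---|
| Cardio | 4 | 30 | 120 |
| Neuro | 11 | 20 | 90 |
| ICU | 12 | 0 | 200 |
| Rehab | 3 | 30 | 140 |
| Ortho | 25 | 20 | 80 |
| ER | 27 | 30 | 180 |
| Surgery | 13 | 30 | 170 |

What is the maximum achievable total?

13300

Meeting every minimum uses 30+20+0+30+20+30+30 = 160 nurse-hours, leaving 800.
Order the wards by care index per hour: ER 27 > Ortho 25 > Surgery 13 > ICU 12 > Neuro 11 > Cardio 4 > Rehab 3.
Give ER 150 more to hit its cap of 180 → 650 left.
Give Ortho 60 more to hit its cap of 80 → 590 left.
Surgery takes 140 more to reach its cap of 170 → 450 left.
Give ICU 200 more to hit its cap of 200 → 250 left.
Neuro: +70 to 90 (cap) → 180 left.
Give Cardio 90 more to hit its cap of 120 → 90 left.
Only 90 left; Rehab takes them to reach 120.
Total = 4×120 + 11×90 + 12×200 + 3×120 + 25×80 + 27×180 + 13×170 = 13300.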